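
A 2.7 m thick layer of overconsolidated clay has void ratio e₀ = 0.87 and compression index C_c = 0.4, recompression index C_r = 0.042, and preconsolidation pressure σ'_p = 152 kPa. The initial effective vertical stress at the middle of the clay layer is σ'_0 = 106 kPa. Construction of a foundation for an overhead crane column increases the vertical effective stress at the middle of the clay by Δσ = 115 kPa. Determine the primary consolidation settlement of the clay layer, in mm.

Final effective stress: σ'_f = 106 + 115 = 221 kPa.
σ'_f = 221 > σ'_p = 152 kPa, so the stress path crosses the preconsolidation pressure — recompression up to σ'_p, then virgin compression beyond:
S_c = H/(1+e₀)·[C_r·log₁₀(σ'_p/σ'_0) + C_c·log₁₀(σ'_f/σ'_p)]
    = 2.7/1.87 × [0.042×log₁₀(152/106) + 0.4×log₁₀(221/152)]
    = 1.4439 × [0.0065746 + 0.065019] = 0.1034 m

S_c ≈ 103 mm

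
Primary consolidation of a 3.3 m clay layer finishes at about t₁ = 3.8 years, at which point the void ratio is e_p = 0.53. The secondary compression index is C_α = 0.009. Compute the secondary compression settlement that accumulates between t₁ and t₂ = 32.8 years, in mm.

Secondary compression: S_s = C_α·H/(1+e_p)·log₁₀(t₂/t₁)
S_s = 0.009×3.3/(1+0.53)×log₁₀(32.8/3.8)
    = 0.01941 × 0.9361 = 0.01817 m

S_s ≈ 18.2 mm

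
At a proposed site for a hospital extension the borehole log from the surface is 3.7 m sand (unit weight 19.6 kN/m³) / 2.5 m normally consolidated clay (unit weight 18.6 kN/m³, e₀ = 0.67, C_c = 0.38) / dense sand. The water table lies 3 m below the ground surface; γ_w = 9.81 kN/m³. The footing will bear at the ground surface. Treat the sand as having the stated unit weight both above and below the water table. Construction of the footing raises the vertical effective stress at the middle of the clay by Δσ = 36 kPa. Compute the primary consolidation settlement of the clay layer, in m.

S_c ≈ 0.0951 m

Mid-depth of clay below the ground surface: z = 3.7 + 2.5/2 = 4.95 m.
Total vertical stress at mid-clay: σ_v = 19.6×3.7 + 18.6×1.25 = 95.77 kPa.
Pore pressure: u = 9.81×(4.95 − 3) = 19.13 kPa.
Initial effective stress: σ'_0 = σ_v − u = 95.77 − 19.13 = 76.64 kPa.
Final effective stress: σ'_f = σ'_0 + Δσ = 76.64 + 36 = 112.64 kPa.
Normally consolidated clay, so the full stress increment lies on the virgin compression line:
S_c = C_c·H/(1+e₀)·log₁₀(σ'_f/σ'_0) = 0.38×2.5/(1+0.67)×log₁₀(112.64/76.64)
    = 0.56886 × 0.16724 = 0.09514 m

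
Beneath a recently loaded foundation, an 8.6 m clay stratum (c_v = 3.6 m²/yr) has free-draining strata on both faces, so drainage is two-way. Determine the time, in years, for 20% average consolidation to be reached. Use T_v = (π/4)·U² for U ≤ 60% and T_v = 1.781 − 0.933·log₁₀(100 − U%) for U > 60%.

Drainage path length: H_d = H/2 = 4.3 m (double drainage).
U ≤ 60%: T_v = (π/4)·U² = (π/4)×0.2² = 0.031416.
t = T_v·H_d²/c_v = 0.031416×4.3²/3.6 = 0.1614 years.

t ≈ 0.161 years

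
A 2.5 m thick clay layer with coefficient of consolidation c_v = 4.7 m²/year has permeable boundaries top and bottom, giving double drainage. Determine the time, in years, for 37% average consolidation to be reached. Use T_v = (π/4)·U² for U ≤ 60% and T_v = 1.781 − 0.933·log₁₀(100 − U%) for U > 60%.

t ≈ 0.0357 years

Drainage path length: H_d = H/2 = 1.25 m (double drainage).
U ≤ 60%: T_v = (π/4)·U² = (π/4)×0.37² = 0.10752.
t = T_v·H_d²/c_v = 0.10752×1.25²/4.7 = 0.03574 years.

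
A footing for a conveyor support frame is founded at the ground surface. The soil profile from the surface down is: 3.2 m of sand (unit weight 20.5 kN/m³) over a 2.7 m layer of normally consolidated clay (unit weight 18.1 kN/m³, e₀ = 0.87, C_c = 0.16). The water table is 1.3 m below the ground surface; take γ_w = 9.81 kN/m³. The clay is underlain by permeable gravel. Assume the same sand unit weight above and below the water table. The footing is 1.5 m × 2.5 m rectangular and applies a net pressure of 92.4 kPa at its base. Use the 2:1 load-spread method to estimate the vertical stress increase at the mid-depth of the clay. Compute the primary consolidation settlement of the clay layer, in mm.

S_c ≈ 13.1 mm

Mid-depth of clay below the ground surface: z = 3.2 + 2.7/2 = 4.55 m.
Total vertical stress at mid-clay: σ_v = 20.5×3.2 + 18.1×1.35 = 90.035 kPa.
Pore pressure: u = 9.81×(4.55 − 1.3) = 31.883 kPa.
Initial effective stress: σ'_0 = σ_v − u = 90.035 − 31.883 = 58.152 kPa.
Stress increase at mid-clay by the 2:1 spreading method:
Δσ = qBL/((B+z)(L+z)) = 92.4×1.5×2.5/((1.5+4.55)(2.5+4.55)) = 8.1238 kPa
Final effective stress: σ'_f = σ'_0 + Δσ = 58.152 + 8.1238 = 66.276 kPa.
Normally consolidated clay, so the full stress increment lies on the virgin compression line:
S_c = C_c·H/(1+e₀)·log₁₀(σ'_f/σ'_0) = 0.16×2.7/(1+0.87)×log₁₀(66.276/58.152)
    = 0.23102 × 0.056792 = 0.01312 m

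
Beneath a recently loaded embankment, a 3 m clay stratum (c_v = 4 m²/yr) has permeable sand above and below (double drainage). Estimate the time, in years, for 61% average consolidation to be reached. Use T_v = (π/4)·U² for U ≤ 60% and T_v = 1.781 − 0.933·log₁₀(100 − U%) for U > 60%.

Drainage path length: H_d = H/2 = 1.5 m (double drainage).
U > 60%: T_v = 1.781 − 0.933·log₁₀(100 − 61) = 0.29654.
t = T_v·H_d²/c_v = 0.29654×1.5²/4 = 0.1668 years.

t ≈ 0.167 years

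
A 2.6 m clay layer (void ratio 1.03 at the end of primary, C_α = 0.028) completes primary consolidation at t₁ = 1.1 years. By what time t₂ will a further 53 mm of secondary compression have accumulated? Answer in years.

t₂ ≈ 33.1 years

S_s = C_α·H/(1+e_p)·log₁₀(t₂/t₁) ⇒ log₁₀(t₂/t₁) = S_s·(1+e_p)/(C_α·H).
log₁₀(t₂/t₁) = 0.053 × (1+1.03) / (0.028×2.6) = 1.478
t₂ = t₁ × 10^1.478 = 1.1 × 30.05 = 33.06 years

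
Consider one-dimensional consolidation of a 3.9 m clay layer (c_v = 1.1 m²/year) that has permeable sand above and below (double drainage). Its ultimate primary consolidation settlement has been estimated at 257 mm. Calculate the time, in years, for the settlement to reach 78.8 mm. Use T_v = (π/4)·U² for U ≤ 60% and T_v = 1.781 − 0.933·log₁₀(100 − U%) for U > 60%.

Drainage path length: H_d = H/2 = 1.95 m (double drainage).
U = S(t)/S_ult = 78.8/257 = 0.3066.
U ≤ 60%: T_v = (π/4)·U² = (π/4)×0.30661² = 0.073837.
t = T_v·H_d²/c_v = 0.073837×1.95²/1.1 = 0.2552 years.

t ≈ 0.255 years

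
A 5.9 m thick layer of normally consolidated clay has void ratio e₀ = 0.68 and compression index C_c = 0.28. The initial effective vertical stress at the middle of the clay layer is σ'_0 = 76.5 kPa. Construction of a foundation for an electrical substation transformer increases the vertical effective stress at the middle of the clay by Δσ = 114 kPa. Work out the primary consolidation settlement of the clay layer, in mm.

S_c ≈ 390 mm

Final effective stress: σ'_f = σ'_0 + Δσ = 76.5 + 114 = 190.5 kPa.
Normally consolidated clay, so the full stress increment lies on the virgin compression line:
S_c = C_c·H/(1+e₀)·log₁₀(σ'_f/σ'_0) = 0.28×5.9/(1+0.68)×log₁₀(190.5/76.5)
    = 0.98333 × 0.39623 = 0.3896 m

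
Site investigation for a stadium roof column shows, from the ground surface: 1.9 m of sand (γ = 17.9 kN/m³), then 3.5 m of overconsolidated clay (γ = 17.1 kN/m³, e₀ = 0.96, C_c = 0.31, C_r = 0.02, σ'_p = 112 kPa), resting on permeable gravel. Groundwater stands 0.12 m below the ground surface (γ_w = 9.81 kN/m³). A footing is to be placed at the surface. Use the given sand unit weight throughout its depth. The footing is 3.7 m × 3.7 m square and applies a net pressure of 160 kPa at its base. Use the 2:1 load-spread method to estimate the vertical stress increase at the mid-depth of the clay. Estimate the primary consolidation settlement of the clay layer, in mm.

S_c ≈ 13.5 mm

Mid-depth of clay below the ground surface: z = 1.9 + 3.5/2 = 3.65 m.
Total vertical stress at mid-clay: σ_v = 17.9×1.9 + 17.1×1.75 = 63.935 kPa.
Pore pressure: u = 9.81×(3.65 − 0.12) = 34.629 kPa.
Initial effective stress: σ'_0 = σ_v − u = 63.935 − 34.629 = 29.306 kPa.
Stress increase at mid-clay by the 2:1 spreading method:
Δσ = qBL/((B+z)(L+z)) = 160×3.7×3.7/((3.7+3.65)(3.7+3.65)) = 40.546 kPa
Final effective stress: σ'_f = 29.306 + 40.546 = 69.852 kPa.
σ'_f = 69.852 ≤ σ'_p = 112 kPa, so the clay remains overconsolidated and only the recompression index applies:
S_c = C_r·H/(1+e₀)·log₁₀(σ'_f/σ'_0) = 0.02×3.5/1.96×log₁₀(69.852/29.306)
    = 0.035714 × 0.37722 = 0.01347 m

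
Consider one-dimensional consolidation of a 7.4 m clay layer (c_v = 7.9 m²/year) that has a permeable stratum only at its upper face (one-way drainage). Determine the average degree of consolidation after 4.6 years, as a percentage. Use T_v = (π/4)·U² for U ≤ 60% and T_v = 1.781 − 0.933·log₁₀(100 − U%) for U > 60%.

U ≈ 84.2 %

Drainage path length: H_d = H = 7.4 m (single drainage).
T_v = c_v·t/H_d² = 7.9×4.6/7.4² = 0.66362.
T_v = 0.66362 corresponds to the U > 60% branch:
U = 1 − 10^((1.781 − T_v)/0.933)/100 = 0.8424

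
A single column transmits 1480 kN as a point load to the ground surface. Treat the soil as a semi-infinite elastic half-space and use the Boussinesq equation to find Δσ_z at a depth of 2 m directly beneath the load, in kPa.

Boussinesq vertical stress below a point load on an elastic half-space:
Δσ_z = 3P/(2πz²) · [1 + (r/z)²]^(−5/2)
r/z = 0/2 = 0; [1+(r/z)²]^(−5/2) = 1.
Δσ_z = 3×1480/(2π×2²) × 1 = 176.66 × 1 = 176.7 kPa

Δσ_z ≈ 177 kPa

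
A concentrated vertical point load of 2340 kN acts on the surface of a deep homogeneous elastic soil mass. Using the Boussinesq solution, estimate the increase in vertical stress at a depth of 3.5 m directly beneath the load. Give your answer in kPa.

Boussinesq vertical stress below a point load on an elastic half-space:
Δσ_z = 3P/(2πz²) · [1 + (r/z)²]^(−5/2)
r/z = 0/3.5 = 0; [1+(r/z)²]^(−5/2) = 1.
Δσ_z = 3×2340/(2π×3.5²) × 1 = 91.206 × 1 = 91.21 kPa

Δσ_z ≈ 91.2 kPa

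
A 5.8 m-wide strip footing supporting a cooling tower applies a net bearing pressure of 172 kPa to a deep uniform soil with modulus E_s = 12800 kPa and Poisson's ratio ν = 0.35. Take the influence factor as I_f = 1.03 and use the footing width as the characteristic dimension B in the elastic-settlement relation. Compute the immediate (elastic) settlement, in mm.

Immediate (elastic) settlement: S_e = q·B·(1−ν²)/E_s · I_f.
S_e = 172 × 5.8 × (1 − 0.35²) / 12800 × 1.03
    = 172 × 5.8 × 0.8775 / 12800 × 1.03
    = 0.07044 m = 70.44 mm

S_e ≈ 70.4 mm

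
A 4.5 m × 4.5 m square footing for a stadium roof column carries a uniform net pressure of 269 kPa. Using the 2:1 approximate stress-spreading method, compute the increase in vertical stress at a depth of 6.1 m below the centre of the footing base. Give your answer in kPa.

Δσ_z ≈ 48.5 kPa

By the 2:1 method the load spreads at 1 horizontal : 2 vertical, so at depth z the loaded area has grown by z in each plan dimension:
Δσ = qBL/((B+z)(L+z)) = 269×4.5×4.5/((4.5+6.1)(4.5+6.1)) = 48.48 kPa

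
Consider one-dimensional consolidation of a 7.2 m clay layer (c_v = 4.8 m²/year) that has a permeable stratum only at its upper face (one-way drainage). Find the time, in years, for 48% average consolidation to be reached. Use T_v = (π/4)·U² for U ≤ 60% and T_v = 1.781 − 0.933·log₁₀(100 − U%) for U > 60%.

t ≈ 1.95 years

Drainage path length: H_d = H = 7.2 m (single drainage).
U ≤ 60%: T_v = (π/4)·U² = (π/4)×0.48² = 0.18096.
t = T_v·H_d²/c_v = 0.18096×7.2²/4.8 = 1.954 years.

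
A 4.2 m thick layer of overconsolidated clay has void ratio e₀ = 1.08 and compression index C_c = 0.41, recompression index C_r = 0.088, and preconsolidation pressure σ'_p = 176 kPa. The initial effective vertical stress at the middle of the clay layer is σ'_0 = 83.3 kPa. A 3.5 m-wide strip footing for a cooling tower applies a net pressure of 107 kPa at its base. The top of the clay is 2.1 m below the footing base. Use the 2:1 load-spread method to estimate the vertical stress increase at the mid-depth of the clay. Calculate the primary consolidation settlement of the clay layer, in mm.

S_c ≈ 35.5 mm

Mid-depth of clay below the footing base: z = 2.1 + 4.2/2 = 4.2 m.
Stress increase at mid-clay by the 2:1 spreading method:
Δσ = qB/(B+z) = 107×3.5/(3.5+4.2) = 48.636 kPa
Final effective stress: σ'_f = 83.3 + 48.636 = 131.94 kPa.
σ'_f = 131.94 ≤ σ'_p = 176 kPa, so the clay remains overconsolidated and only the recompression index applies:
S_c = C_r·H/(1+e₀)·log₁₀(σ'_f/σ'_0) = 0.088×4.2/2.08×log₁₀(131.94/83.3)
    = 0.17769 × 0.19973 = 0.03549 m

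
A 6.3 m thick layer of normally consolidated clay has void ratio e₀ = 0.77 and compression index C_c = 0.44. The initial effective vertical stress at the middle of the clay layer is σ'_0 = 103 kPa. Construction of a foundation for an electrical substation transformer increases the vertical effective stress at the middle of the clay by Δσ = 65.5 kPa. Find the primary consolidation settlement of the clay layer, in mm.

S_c ≈ 335 mm

Final effective stress: σ'_f = σ'_0 + Δσ = 103 + 65.5 = 168.5 kPa.
Normally consolidated clay, so the full stress increment lies on the virgin compression line:
S_c = C_c·H/(1+e₀)·log₁₀(σ'_f/σ'_0) = 0.44×6.3/(1+0.77)×log₁₀(168.5/103)
    = 1.5661 × 0.21376 = 0.3348 m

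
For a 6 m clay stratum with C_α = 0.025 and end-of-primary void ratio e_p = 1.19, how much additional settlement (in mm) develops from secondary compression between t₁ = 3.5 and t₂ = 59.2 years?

S_s ≈ 84.1 mm

Secondary compression: S_s = C_α·H/(1+e_p)·log₁₀(t₂/t₁)
S_s = 0.025×6/(1+1.19)×log₁₀(59.2/3.5)
    = 0.06849 × 1.228 = 0.08413 m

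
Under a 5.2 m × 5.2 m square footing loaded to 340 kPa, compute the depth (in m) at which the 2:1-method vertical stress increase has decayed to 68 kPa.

2:1 spreading — at depth z the loaded area has grown by z in each plan dimension:
qB²/(B+z)² = Δσ_z ⇒ z = B(√(q/Δσ_z) − 1) = 5.2×(√(340/68) − 1) = 6.428 m

z ≈ 6.43 m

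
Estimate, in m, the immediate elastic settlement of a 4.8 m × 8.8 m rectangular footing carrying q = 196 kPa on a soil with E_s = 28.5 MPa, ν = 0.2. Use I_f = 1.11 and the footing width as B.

S_e ≈ 0.0352 m

Immediate (elastic) settlement: S_e = q·B·(1−ν²)/E_s · I_f.
E_s = 28.5 MPa = 28500 kPa.
S_e = 196 × 4.8 × (1 − 0.2²) / 28500 × 1.11
    = 196 × 4.8 × 0.96 / 28500 × 1.11
    = 0.03518 m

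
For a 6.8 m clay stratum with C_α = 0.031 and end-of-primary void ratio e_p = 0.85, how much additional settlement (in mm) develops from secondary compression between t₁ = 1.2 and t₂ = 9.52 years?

Secondary compression: S_s = C_α·H/(1+e_p)·log₁₀(t₂/t₁)
S_s = 0.031×6.8/(1+0.85)×log₁₀(9.52/1.2)
    = 0.1139 × 0.8995 = 0.1025 m

S_s ≈ 102 mm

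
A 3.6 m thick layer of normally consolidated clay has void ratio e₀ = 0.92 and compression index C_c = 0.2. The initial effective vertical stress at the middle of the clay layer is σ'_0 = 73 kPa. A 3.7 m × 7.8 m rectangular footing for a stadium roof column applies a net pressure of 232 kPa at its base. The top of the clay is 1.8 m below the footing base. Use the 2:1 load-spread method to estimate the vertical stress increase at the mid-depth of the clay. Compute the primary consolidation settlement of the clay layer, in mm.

Mid-depth of clay below the footing base: z = 1.8 + 3.6/2 = 3.6 m.
Stress increase at mid-clay by the 2:1 spreading method:
Δσ = qBL/((B+z)(L+z)) = 232×3.7×7.8/((3.7+3.6)(7.8+3.6)) = 80.456 kPa
Final effective stress: σ'_f = σ'_0 + Δσ = 73 + 80.456 = 153.46 kPa.
Normally consolidated clay, so the full stress increment lies on the virgin compression line:
S_c = C_c·H/(1+e₀)·log₁₀(σ'_f/σ'_0) = 0.2×3.6/(1+0.92)×log₁₀(153.46/73)
    = 0.375 × 0.32267 = 0.121 m

S_c ≈ 121 mm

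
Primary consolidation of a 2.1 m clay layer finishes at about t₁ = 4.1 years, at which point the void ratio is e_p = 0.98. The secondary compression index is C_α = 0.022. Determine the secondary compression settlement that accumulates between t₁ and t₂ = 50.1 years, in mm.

Secondary compression: S_s = C_α·H/(1+e_p)·log₁₀(t₂/t₁)
S_s = 0.022×2.1/(1+0.98)×log₁₀(50.1/4.1)
    = 0.02333 × 1.087 = 0.02536 m

S_s ≈ 25.4 mm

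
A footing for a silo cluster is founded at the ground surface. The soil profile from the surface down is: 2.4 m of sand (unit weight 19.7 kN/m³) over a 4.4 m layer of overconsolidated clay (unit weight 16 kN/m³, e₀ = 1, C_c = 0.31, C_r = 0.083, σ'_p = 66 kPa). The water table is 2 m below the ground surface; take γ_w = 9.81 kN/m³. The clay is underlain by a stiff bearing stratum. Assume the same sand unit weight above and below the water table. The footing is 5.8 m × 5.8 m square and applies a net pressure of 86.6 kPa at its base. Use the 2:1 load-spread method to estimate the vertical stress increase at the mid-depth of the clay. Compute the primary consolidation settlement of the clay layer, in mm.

Mid-depth of clay below the ground surface: z = 2.4 + 4.4/2 = 4.6 m.
Total vertical stress at mid-clay: σ_v = 19.7×2.4 + 16×2.2 = 82.48 kPa.
Pore pressure: u = 9.81×(4.6 − 2) = 25.506 kPa.
Initial effective stress: σ'_0 = σ_v − u = 82.48 − 25.506 = 56.974 kPa.
Stress increase at mid-clay by the 2:1 spreading method:
Δσ = qBL/((B+z)(L+z)) = 86.6×5.8×5.8/((5.8+4.6)(5.8+4.6)) = 26.934 kPa
Final effective stress: σ'_f = 56.974 + 26.934 = 83.908 kPa.
σ'_f = 83.908 > σ'_p = 66 kPa, so the stress path crosses the preconsolidation pressure — recompression up to σ'_p, then virgin compression beyond:
S_c = H/(1+e₀)·[C_r·log₁₀(σ'_p/σ'_0) + C_c·log₁₀(σ'_f/σ'_p)]
    = 4.4/2 × [0.083×log₁₀(66/56.974) + 0.31×log₁₀(83.908/66)]
    = 2.2 × [0.005301 + 0.03232] = 0.08277 m

S_c ≈ 82.8 mm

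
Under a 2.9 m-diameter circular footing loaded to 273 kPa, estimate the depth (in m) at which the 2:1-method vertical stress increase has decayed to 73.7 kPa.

z ≈ 2.68 m

2:1 spreading — at depth z the loaded area has grown by z in each plan dimension:
qD²/(D+z)² = Δσ_z ⇒ z = D(√(q/Δσ_z) − 1) = 2.9×(√(273/73.7) − 1) = 2.681 m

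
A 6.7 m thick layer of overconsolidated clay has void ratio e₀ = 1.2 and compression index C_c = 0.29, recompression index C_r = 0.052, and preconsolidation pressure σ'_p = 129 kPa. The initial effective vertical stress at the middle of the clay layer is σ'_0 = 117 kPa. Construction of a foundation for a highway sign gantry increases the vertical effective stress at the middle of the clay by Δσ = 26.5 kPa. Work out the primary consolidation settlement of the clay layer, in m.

S_c ≈ 0.0476 m

Final effective stress: σ'_f = 117 + 26.5 = 143.5 kPa.
σ'_f = 143.5 > σ'_p = 129 kPa, so the stress path crosses the preconsolidation pressure — recompression up to σ'_p, then virgin compression beyond:
S_c = H/(1+e₀)·[C_r·log₁₀(σ'_p/σ'_0) + C_c·log₁₀(σ'_f/σ'_p)]
    = 6.7/2.2 × [0.052×log₁₀(129/117) + 0.29×log₁₀(143.5/129)]
    = 3.0455 × [0.002205 + 0.013416] = 0.04757 m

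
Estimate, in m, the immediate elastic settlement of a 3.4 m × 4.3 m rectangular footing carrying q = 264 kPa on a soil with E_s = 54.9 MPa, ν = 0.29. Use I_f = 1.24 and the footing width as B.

S_e ≈ 0.0186 m

Immediate (elastic) settlement: S_e = q·B·(1−ν²)/E_s · I_f.
E_s = 54.9 MPa = 54900 kPa.
S_e = 264 × 3.4 × (1 − 0.29²) / 54900 × 1.24
    = 264 × 3.4 × 0.9159 / 54900 × 1.24
    = 0.01857 m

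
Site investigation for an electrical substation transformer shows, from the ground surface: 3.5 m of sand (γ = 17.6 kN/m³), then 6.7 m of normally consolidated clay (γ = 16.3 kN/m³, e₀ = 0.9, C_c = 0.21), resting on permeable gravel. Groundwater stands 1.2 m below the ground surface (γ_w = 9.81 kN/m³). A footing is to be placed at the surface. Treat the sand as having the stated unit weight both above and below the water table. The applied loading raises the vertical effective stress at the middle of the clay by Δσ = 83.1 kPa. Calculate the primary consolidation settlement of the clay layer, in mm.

Mid-depth of clay below the ground surface: z = 3.5 + 6.7/2 = 6.85 m.
Total vertical stress at mid-clay: σ_v = 17.6×3.5 + 16.3×3.35 = 116.21 kPa.
Pore pressure: u = 9.81×(6.85 − 1.2) = 55.427 kPa.
Initial effective stress: σ'_0 = σ_v − u = 116.21 − 55.427 = 60.783 kPa.
Final effective stress: σ'_f = σ'_0 + Δσ = 60.783 + 83.1 = 143.88 kPa.
Normally consolidated clay, so the full stress increment lies on the virgin compression line:
S_c = C_c·H/(1+e₀)·log₁₀(σ'_f/σ'_0) = 0.21×6.7/(1+0.9)×log₁₀(143.88/60.783)
    = 0.74053 × 0.37422 = 0.2771 m

S_c ≈ 277 mm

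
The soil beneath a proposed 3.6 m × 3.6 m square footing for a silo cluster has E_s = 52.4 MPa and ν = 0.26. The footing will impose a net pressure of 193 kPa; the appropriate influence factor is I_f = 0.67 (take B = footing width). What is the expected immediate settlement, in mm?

S_e ≈ 8.28 mm

Immediate (elastic) settlement: S_e = q·B·(1−ν²)/E_s · I_f.
E_s = 52.4 MPa = 52400 kPa.
S_e = 193 × 3.6 × (1 − 0.26²) / 52400 × 0.67
    = 193 × 3.6 × 0.9324 / 52400 × 0.67
    = 0.008283 m = 8.283 mm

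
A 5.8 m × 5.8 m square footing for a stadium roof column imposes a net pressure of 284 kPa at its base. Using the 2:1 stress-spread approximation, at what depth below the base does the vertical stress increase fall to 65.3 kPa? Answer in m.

z ≈ 6.3 m

2:1 spreading — at depth z the loaded area has grown by z in each plan dimension:
qB²/(B+z)² = Δσ_z ⇒ z = B(√(q/Δσ_z) − 1) = 5.8×(√(284/65.3) − 1) = 6.296 m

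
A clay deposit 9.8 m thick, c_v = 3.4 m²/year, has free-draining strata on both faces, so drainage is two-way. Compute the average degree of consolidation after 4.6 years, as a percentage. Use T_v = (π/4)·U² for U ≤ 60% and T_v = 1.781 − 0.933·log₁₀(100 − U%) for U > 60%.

Drainage path length: H_d = H/2 = 4.9 m (double drainage).
T_v = c_v·t/H_d² = 3.4×4.6/4.9² = 0.6514.
T_v = 0.6514 corresponds to the U > 60% branch:
U = 1 − 10^((1.781 − T_v)/0.933)/100 = 0.8376

U ≈ 83.8 %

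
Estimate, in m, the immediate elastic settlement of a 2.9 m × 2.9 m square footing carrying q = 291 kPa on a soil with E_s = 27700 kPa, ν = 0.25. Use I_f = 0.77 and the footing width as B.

S_e ≈ 0.022 m

Immediate (elastic) settlement: S_e = q·B·(1−ν²)/E_s · I_f.
S_e = 291 × 2.9 × (1 − 0.25²) / 27700 × 0.77
    = 291 × 2.9 × 0.9375 / 27700 × 0.77
    = 0.02199 m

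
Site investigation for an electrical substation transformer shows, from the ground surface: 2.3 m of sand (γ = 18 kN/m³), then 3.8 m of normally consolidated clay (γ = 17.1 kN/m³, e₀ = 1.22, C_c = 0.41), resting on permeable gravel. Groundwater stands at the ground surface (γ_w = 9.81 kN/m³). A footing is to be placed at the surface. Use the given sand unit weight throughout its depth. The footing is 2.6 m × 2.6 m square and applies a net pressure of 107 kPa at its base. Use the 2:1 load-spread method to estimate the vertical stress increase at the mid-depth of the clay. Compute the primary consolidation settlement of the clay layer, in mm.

S_c ≈ 119 mm

Mid-depth of clay below the ground surface: z = 2.3 + 3.8/2 = 4.2 m.
Total vertical stress at mid-clay: σ_v = 18×2.3 + 17.1×1.9 = 73.89 kPa.
Pore pressure: u = 9.81×(4.2 − 0) = 41.202 kPa.
Initial effective stress: σ'_0 = σ_v − u = 73.89 − 41.202 = 32.688 kPa.
Stress increase at mid-clay by the 2:1 spreading method:
Δσ = qBL/((B+z)(L+z)) = 107×2.6×2.6/((2.6+4.2)(2.6+4.2)) = 15.643 kPa
Final effective stress: σ'_f = σ'_0 + Δσ = 32.688 + 15.643 = 48.331 kPa.
Normally consolidated clay, so the full stress increment lies on the virgin compression line:
S_c = C_c·H/(1+e₀)·log₁₀(σ'_f/σ'_0) = 0.41×3.8/(1+1.22)×log₁₀(48.331/32.688)
    = 0.7018 × 0.16984 = 0.1192 m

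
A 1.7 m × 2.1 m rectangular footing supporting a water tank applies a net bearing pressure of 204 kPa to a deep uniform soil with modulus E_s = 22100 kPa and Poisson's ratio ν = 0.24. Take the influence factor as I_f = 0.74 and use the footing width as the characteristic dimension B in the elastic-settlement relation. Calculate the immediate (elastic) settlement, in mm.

S_e ≈ 10.9 mm

Immediate (elastic) settlement: S_e = q·B·(1−ν²)/E_s · I_f.
S_e = 204 × 1.7 × (1 − 0.24²) / 22100 × 0.74
    = 204 × 1.7 × 0.9424 / 22100 × 0.74
    = 0.01094 m = 10.94 mm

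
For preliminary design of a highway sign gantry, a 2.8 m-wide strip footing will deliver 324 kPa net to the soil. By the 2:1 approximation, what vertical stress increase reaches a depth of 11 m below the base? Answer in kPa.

By the 2:1 method the load spreads at 1 horizontal : 2 vertical, so at depth z the loaded area has grown by z in each plan dimension:
Δσ = qB/(B+z) = 324×2.8/(2.8+11) = 65.739 kPa

Δσ_z ≈ 65.7 kPa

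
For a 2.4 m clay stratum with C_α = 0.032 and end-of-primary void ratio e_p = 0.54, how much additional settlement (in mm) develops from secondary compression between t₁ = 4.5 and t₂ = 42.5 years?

S_s ≈ 48.6 mm

Secondary compression: S_s = C_α·H/(1+e_p)·log₁₀(t₂/t₁)
S_s = 0.032×2.4/(1+0.54)×log₁₀(42.5/4.5)
    = 0.04987 × 0.9752 = 0.04863 m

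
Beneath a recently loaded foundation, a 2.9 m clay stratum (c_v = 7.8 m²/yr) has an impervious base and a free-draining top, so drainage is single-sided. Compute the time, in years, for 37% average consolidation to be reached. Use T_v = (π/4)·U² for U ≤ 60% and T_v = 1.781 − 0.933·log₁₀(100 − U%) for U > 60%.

Drainage path length: H_d = H = 2.9 m (single drainage).
U ≤ 60%: T_v = (π/4)·U² = (π/4)×0.37² = 0.10752.
t = T_v·H_d²/c_v = 0.10752×2.9²/7.8 = 0.1159 years.

t ≈ 0.116 years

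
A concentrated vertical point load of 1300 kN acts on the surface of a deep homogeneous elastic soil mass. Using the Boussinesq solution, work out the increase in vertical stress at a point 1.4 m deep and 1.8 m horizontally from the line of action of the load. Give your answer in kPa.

Δσ_z ≈ 27.6 kPa

Boussinesq vertical stress below a point load on an elastic half-space:
Δσ_z = 3P/(2πz²) · [1 + (r/z)²]^(−5/2)
r/z = 1.8/1.4 = 1.2857; [1+(r/z)²]^(−5/2) = 0.087223.
Δσ_z = 3×1300/(2π×1.4²) × 0.087223 = 316.69 × 0.087223 = 27.62 kPa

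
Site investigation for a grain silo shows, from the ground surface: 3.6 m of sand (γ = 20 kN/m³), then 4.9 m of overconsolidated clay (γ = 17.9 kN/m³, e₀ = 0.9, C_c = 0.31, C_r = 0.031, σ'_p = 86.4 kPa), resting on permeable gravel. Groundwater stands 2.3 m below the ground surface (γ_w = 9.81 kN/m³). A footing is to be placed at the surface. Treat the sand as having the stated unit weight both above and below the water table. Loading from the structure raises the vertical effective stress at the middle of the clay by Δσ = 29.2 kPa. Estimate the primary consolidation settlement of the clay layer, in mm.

S_c ≈ 81.4 mm

Mid-depth of clay below the ground surface: z = 3.6 + 4.9/2 = 6.05 m.
Total vertical stress at mid-clay: σ_v = 20×3.6 + 17.9×2.45 = 115.85 kPa.
Pore pressure: u = 9.81×(6.05 − 2.3) = 36.788 kPa.
Initial effective stress: σ'_0 = σ_v − u = 115.85 − 36.788 = 79.062 kPa.
Final effective stress: σ'_f = 79.062 + 29.2 = 108.26 kPa.
σ'_f = 108.26 > σ'_p = 86.4 kPa, so the stress path crosses the preconsolidation pressure — recompression up to σ'_p, then virgin compression beyond:
S_c = H/(1+e₀)·[C_r·log₁₀(σ'_p/σ'_0) + C_c·log₁₀(σ'_f/σ'_p)]
    = 4.9/1.9 × [0.031×log₁₀(86.4/79.062) + 0.31×log₁₀(108.26/86.4)]
    = 2.5789 × [0.0011949 + 0.030366] = 0.08139 m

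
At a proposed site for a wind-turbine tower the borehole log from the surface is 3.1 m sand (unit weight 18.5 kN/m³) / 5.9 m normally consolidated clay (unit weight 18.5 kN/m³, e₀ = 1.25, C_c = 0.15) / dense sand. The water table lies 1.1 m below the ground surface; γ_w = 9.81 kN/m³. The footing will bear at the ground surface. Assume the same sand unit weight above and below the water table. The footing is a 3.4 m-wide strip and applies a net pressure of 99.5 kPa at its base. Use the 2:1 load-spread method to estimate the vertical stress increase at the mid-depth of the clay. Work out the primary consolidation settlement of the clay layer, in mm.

Mid-depth of clay below the ground surface: z = 3.1 + 5.9/2 = 6.05 m.
Total vertical stress at mid-clay: σ_v = 18.5×3.1 + 18.5×2.95 = 111.93 kPa.
Pore pressure: u = 9.81×(6.05 − 1.1) = 48.56 kPa.
Initial effective stress: σ'_0 = σ_v − u = 111.93 − 48.56 = 63.37 kPa.
Stress increase at mid-clay by the 2:1 spreading method:
Δσ = qB/(B+z) = 99.5×3.4/(3.4+6.05) = 35.799 kPa
Final effective stress: σ'_f = σ'_0 + Δσ = 63.37 + 35.799 = 99.169 kPa.
Normally consolidated clay, so the full stress increment lies on the virgin compression line:
S_c = C_c·H/(1+e₀)·log₁₀(σ'_f/σ'_0) = 0.15×5.9/(1+1.25)×log₁₀(99.169/63.37)
    = 0.39333 × 0.19449 = 0.0765 m

S_c ≈ 76.5 mm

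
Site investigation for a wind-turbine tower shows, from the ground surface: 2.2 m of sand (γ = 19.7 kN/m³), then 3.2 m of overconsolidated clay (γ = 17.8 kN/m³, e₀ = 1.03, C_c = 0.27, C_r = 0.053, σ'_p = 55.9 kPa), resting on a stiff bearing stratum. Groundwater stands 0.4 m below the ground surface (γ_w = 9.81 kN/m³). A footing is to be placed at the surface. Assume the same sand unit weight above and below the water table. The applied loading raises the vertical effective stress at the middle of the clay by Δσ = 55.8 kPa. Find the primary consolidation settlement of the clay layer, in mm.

S_c ≈ 110 mm

Mid-depth of clay below the ground surface: z = 2.2 + 3.2/2 = 3.8 m.
Total vertical stress at mid-clay: σ_v = 19.7×2.2 + 17.8×1.6 = 71.82 kPa.
Pore pressure: u = 9.81×(3.8 − 0.4) = 33.354 kPa.
Initial effective stress: σ'_0 = σ_v − u = 71.82 − 33.354 = 38.466 kPa.
Final effective stress: σ'_f = 38.466 + 55.8 = 94.266 kPa.
σ'_f = 94.266 > σ'_p = 55.9 kPa, so the stress path crosses the preconsolidation pressure — recompression up to σ'_p, then virgin compression beyond:
S_c = H/(1+e₀)·[C_r·log₁₀(σ'_p/σ'_0) + C_c·log₁₀(σ'_f/σ'_p)]
    = 3.2/2.03 × [0.053×log₁₀(55.9/38.466) + 0.27×log₁₀(94.266/55.9)]
    = 1.5764 × [0.0086037 + 0.061275] = 0.1102 m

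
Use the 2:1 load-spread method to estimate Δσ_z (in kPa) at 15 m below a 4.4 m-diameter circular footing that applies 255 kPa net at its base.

By the 2:1 method the load spreads at 1 horizontal : 2 vertical, so at depth z the loaded area has grown by z in each plan dimension:
Δσ ≈ qD²/(D+z)² = 255×4.4²/(4.4+15)² = 13.117 kPa

Δσ_z ≈ 13.1 kPa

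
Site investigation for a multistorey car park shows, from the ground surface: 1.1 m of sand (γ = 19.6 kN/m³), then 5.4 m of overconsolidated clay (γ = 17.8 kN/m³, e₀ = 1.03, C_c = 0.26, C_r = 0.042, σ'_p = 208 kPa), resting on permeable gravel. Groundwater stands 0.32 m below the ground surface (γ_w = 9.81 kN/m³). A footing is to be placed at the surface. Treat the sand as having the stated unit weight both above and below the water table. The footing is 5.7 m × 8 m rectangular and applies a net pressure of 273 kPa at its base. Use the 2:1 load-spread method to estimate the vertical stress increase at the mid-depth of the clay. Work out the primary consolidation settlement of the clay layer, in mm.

Mid-depth of clay below the ground surface: z = 1.1 + 5.4/2 = 3.8 m.
Total vertical stress at mid-clay: σ_v = 19.6×1.1 + 17.8×2.7 = 69.62 kPa.
Pore pressure: u = 9.81×(3.8 − 0.32) = 34.139 kPa.
Initial effective stress: σ'_0 = σ_v − u = 69.62 − 34.139 = 35.481 kPa.
Stress increase at mid-clay by the 2:1 spreading method:
Δσ = qBL/((B+z)(L+z)) = 273×5.7×8/((5.7+3.8)(8+3.8)) = 111.05 kPa
Final effective stress: σ'_f = 35.481 + 111.05 = 146.53 kPa.
σ'_f = 146.53 ≤ σ'_p = 208 kPa, so the clay remains overconsolidated and only the recompression index applies:
S_c = C_r·H/(1+e₀)·log₁₀(σ'_f/σ'_0) = 0.042×5.4/2.03×log₁₀(146.53/35.481)
    = 0.11172 × 0.61593 = 0.06881 m

S_c ≈ 68.8 mm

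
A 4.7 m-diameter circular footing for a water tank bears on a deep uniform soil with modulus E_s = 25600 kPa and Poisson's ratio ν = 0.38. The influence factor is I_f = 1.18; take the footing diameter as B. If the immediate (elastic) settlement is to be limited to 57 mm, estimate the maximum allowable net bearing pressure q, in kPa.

q ≈ 308 kPa

S_e = q·B·(1−ν²)/E_s · I_f  ⇒  q = S_e·E_s / (B·(1−ν²)·I_f).
q = 0.057 × 25600 / (4.7 × 0.8556 × 1.18) = 307.5 kPa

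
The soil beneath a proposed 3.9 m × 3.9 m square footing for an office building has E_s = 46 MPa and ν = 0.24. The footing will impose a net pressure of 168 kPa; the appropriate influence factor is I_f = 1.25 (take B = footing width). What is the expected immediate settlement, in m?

Immediate (elastic) settlement: S_e = q·B·(1−ν²)/E_s · I_f.
E_s = 46 MPa = 46000 kPa.
S_e = 168 × 3.9 × (1 − 0.24²) / 46000 × 1.25
    = 168 × 3.9 × 0.9424 / 46000 × 1.25
    = 0.01678 m

S_e ≈ 0.0168 m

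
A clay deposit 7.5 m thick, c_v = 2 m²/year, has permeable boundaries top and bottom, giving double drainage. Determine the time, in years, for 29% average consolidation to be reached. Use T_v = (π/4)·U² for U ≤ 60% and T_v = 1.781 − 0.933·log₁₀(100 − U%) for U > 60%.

Drainage path length: H_d = H/2 = 3.75 m (double drainage).
U ≤ 60%: T_v = (π/4)·U² = (π/4)×0.29² = 0.066052.
t = T_v·H_d²/c_v = 0.066052×3.75²/2 = 0.4644 years.

t ≈ 0.464 years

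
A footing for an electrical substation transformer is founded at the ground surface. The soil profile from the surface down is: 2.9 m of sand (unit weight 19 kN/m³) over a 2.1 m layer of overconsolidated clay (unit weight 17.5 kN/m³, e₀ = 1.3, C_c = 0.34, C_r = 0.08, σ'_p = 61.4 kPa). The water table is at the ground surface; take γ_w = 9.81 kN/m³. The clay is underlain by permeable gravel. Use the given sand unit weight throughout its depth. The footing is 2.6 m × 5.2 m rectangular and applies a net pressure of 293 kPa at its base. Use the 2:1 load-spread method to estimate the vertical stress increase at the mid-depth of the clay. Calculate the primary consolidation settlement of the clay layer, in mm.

S_c ≈ 84.9 mm

Mid-depth of clay below the ground surface: z = 2.9 + 2.1/2 = 3.95 m.
Total vertical stress at mid-clay: σ_v = 19×2.9 + 17.5×1.05 = 73.475 kPa.
Pore pressure: u = 9.81×(3.95 − 0) = 38.75 kPa.
Initial effective stress: σ'_0 = σ_v − u = 73.475 − 38.75 = 34.725 kPa.
Stress increase at mid-clay by the 2:1 spreading method:
Δσ = qBL/((B+z)(L+z)) = 293×2.6×5.2/((2.6+3.95)(5.2+3.95)) = 66.097 kPa
Final effective stress: σ'_f = 34.725 + 66.097 = 100.82 kPa.
σ'_f = 100.82 > σ'_p = 61.4 kPa, so the stress path crosses the preconsolidation pressure — recompression up to σ'_p, then virgin compression beyond:
S_c = H/(1+e₀)·[C_r·log₁₀(σ'_p/σ'_0) + C_c·log₁₀(σ'_f/σ'_p)]
    = 2.1/2.3 × [0.08×log₁₀(61.4/34.725) + 0.34×log₁₀(100.82/61.4)]
    = 0.91304 × [0.019802 + 0.073229] = 0.08494 m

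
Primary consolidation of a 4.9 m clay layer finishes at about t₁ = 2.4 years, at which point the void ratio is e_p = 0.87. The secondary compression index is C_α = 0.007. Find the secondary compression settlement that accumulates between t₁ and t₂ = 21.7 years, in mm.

Secondary compression: S_s = C_α·H/(1+e_p)·log₁₀(t₂/t₁)
S_s = 0.007×4.9/(1+0.87)×log₁₀(21.7/2.4)
    = 0.01834 × 0.9562 = 0.01754 m

S_s ≈ 17.5 mm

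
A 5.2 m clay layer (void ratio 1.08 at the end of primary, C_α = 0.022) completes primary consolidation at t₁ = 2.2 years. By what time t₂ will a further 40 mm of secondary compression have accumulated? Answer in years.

t₂ ≈ 11.7 years

S_s = C_α·H/(1+e_p)·log₁₀(t₂/t₁) ⇒ log₁₀(t₂/t₁) = S_s·(1+e_p)/(C_α·H).
log₁₀(t₂/t₁) = 0.04 × (1+1.08) / (0.022×5.2) = 0.7273
t₂ = t₁ × 10^0.7273 = 2.2 × 5.337 = 11.74 years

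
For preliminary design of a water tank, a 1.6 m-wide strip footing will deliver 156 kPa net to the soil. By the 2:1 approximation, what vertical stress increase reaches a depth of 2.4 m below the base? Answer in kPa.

By the 2:1 method the load spreads at 1 horizontal : 2 vertical, so at depth z the loaded area has grown by z in each plan dimension:
Δσ = qB/(B+z) = 156×1.6/(1.6+2.4) = 62.4 kPa

Δσ_z ≈ 62.4 kPa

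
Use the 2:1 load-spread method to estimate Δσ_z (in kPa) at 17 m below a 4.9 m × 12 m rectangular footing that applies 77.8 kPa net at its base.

Δσ_z ≈ 7.2 kPa

By the 2:1 method the load spreads at 1 horizontal : 2 vertical, so at depth z the loaded area has grown by z in each plan dimension:
Δσ = qBL/((B+z)(L+z)) = 77.8×4.9×12/((4.9+17)(12+17)) = 7.203 kPa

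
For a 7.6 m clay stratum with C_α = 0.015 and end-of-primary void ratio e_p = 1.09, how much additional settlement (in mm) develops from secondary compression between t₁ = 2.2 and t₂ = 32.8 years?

S_s ≈ 64 mm

Secondary compression: S_s = C_α·H/(1+e_p)·log₁₀(t₂/t₁)
S_s = 0.015×7.6/(1+1.09)×log₁₀(32.8/2.2)
    = 0.05455 × 1.173 = 0.06401 m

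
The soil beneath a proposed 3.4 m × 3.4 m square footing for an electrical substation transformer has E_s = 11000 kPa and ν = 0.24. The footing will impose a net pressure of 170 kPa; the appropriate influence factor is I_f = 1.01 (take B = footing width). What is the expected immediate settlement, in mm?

Immediate (elastic) settlement: S_e = q·B·(1−ν²)/E_s · I_f.
S_e = 170 × 3.4 × (1 − 0.24²) / 11000 × 1.01
    = 170 × 3.4 × 0.9424 / 11000 × 1.01
    = 0.05001 m = 50.01 mm

S_e ≈ 50 mm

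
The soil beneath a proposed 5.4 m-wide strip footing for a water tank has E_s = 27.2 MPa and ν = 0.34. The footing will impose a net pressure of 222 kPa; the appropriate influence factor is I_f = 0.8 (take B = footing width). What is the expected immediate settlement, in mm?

S_e ≈ 31.2 mm

Immediate (elastic) settlement: S_e = q·B·(1−ν²)/E_s · I_f.
E_s = 27.2 MPa = 27200 kPa.
S_e = 222 × 5.4 × (1 − 0.34²) / 27200 × 0.8
    = 222 × 5.4 × 0.8844 / 27200 × 0.8
    = 0.03118 m = 31.18 mm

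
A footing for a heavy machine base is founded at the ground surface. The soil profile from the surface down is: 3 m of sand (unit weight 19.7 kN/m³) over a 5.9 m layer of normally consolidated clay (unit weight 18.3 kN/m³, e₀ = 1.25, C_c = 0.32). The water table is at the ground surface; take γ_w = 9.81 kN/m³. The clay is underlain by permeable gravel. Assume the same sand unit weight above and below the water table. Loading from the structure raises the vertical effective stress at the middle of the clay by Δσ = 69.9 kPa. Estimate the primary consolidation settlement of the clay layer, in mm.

S_c ≈ 300 mm

Mid-depth of clay below the ground surface: z = 3 + 5.9/2 = 5.95 m.
Total vertical stress at mid-clay: σ_v = 19.7×3 + 18.3×2.95 = 113.09 kPa.
Pore pressure: u = 9.81×(5.95 − 0) = 58.37 kPa.
Initial effective stress: σ'_0 = σ_v − u = 113.09 − 58.37 = 54.72 kPa.
Final effective stress: σ'_f = σ'_0 + Δσ = 54.72 + 69.9 = 124.62 kPa.
Normally consolidated clay, so the full stress increment lies on the virgin compression line:
S_c = C_c·H/(1+e₀)·log₁₀(σ'_f/σ'_0) = 0.32×5.9/(1+1.25)×log₁₀(124.62/54.72)
    = 0.83911 × 0.35744 = 0.2999 m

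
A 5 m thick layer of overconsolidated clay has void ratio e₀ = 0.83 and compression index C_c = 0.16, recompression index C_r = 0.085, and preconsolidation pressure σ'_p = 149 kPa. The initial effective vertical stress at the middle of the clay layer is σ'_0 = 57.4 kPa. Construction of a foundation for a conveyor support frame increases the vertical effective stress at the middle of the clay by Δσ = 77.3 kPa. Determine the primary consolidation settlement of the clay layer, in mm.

Final effective stress: σ'_f = 57.4 + 77.3 = 134.7 kPa.
σ'_f = 134.7 ≤ σ'_p = 149 kPa, so the clay remains overconsolidated and only the recompression index applies:
S_c = C_r·H/(1+e₀)·log₁₀(σ'_f/σ'_0) = 0.085×5/1.83×log₁₀(134.7/57.4)
    = 0.23224 × 0.37046 = 0.08603 m

S_c ≈ 86 mm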